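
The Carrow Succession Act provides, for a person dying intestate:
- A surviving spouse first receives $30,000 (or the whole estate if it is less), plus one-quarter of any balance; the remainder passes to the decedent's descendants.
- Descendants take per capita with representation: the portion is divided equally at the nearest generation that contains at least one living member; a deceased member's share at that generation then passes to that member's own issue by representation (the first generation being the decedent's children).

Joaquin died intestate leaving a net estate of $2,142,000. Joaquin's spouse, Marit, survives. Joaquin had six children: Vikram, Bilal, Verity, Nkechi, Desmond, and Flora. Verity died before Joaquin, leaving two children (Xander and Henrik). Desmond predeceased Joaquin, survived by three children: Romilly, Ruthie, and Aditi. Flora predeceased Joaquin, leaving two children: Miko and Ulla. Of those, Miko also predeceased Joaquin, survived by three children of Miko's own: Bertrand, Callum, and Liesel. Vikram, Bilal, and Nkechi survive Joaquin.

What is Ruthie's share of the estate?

Ruthie receives $88,000.

Marit first takes $30,000, leaving a balance of $2,112,000. Marit then takes one-quarter of the balance ($528,000), for a total of $558,000. The remaining $1,584,000 passes to the descendants.
The descendants' portion ($1,584,000) is divided into 6 shares of $264,000: Vikram, Bilal, and Nkechi each take $264,000; Verity's $264,000 share passes to Verity's issue; Desmond's $264,000 share passes to Desmond's issue; Flora's $264,000 share passes to Flora's issue.
Verity's share ($264,000) is divided into 2 shares of $132,000: Xander and Henrik each take $132,000.
Desmond's share ($264,000) is divided into 3 shares of $88,000: Romilly, Ruthie, and Aditi each take $88,000.
Flora's share ($264,000) is divided into 2 shares of $132,000: Ulla takes $132,000; Miko's $132,000 share passes to Miko's issue.
Miko's share ($132,000) is divided into 3 shares of $44,000: Bertrand, Callum, and Liesel each take $44,000.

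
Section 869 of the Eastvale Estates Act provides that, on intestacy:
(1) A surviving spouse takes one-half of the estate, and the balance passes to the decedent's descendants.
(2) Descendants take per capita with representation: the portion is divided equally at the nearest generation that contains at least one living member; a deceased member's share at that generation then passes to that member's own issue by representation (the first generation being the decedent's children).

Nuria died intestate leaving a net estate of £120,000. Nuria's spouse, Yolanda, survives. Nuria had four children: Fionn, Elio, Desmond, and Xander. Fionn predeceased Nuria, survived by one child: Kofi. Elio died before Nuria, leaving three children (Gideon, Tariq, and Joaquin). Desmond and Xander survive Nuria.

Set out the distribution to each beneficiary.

Yolanda: £60,000; Kofi: £15,000; Gideon: £5,000; Tariq: £5,000; Joaquin: £5,000; Desmond: £15,000; Xander: £15,000

Yolanda takes one-half of £120,000 = £60,000. The remaining £60,000 passes to the descendants.
The descendants' portion (£60,000) is divided into 4 shares of £15,000: Desmond and Xander each take £15,000; Fionn's £15,000 share passes to Fionn's issue; Elio's £15,000 share passes to Elio's issue.
Fionn's share (£15,000) passes entirely to Kofi.
Elio's share (£15,000) is divided into 3 shares of £5,000: Gideon, Tariq, and Joaquin each take £5,000.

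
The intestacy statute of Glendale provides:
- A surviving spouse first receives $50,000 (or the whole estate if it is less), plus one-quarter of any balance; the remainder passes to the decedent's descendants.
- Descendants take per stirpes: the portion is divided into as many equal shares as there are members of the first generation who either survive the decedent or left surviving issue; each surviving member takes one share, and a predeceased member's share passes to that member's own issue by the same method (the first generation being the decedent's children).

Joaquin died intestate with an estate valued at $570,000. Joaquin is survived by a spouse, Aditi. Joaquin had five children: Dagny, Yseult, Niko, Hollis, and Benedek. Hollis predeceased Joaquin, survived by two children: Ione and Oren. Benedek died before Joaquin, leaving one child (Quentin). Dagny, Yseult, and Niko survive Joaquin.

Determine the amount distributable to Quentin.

Aditi first takes $50,000, leaving a balance of $520,000. Aditi then takes one-quarter of the balance ($130,000), for a total of $180,000. The remaining $390,000 passes to the descendants.
The descendants' portion ($390,000) is divided into 5 shares of $78,000: Dagny, Yseult, and Niko each take $78,000; Hollis's $78,000 share passes to Hollis's issue; Benedek's $78,000 share passes to Benedek's issue.
Hollis's share ($78,000) is divided into 2 shares of $39,000: Ione and Oren each take $39,000.
Benedek's share ($78,000) passes entirely to Quentin.

Quentin receives $78,000.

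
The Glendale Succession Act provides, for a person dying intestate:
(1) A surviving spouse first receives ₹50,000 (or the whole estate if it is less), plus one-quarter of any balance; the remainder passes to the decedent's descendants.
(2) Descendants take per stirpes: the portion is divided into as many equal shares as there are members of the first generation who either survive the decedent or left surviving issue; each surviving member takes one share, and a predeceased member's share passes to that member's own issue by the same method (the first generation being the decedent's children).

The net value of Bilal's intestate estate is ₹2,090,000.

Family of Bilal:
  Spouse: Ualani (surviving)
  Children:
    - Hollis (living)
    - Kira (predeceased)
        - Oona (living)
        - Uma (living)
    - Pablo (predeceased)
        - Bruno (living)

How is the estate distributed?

Ualani: ₹560,000; Hollis: ₹510,000; Oona: ₹255,000; Uma: ₹255,000; Bruno: ₹510,000

Ualani first takes ₹50,000, leaving a balance of ₹2,040,000. Ualani then takes one-quarter of the balance (₹510,000), for a total of ₹560,000. The remaining ₹1,530,000 passes to the descendants.
The descendants' portion (₹1,530,000) is divided into 3 shares of ₹510,000: Hollis takes ₹510,000; Kira's ₹510,000 share passes to Kira's issue; Pablo's ₹510,000 share passes to Pablo's issue.
Kira's share (₹510,000) is divided into 2 shares of ₹255,000: Oona and Uma each take ₹255,000.
Pablo's share (₹510,000) passes entirely to Bruno.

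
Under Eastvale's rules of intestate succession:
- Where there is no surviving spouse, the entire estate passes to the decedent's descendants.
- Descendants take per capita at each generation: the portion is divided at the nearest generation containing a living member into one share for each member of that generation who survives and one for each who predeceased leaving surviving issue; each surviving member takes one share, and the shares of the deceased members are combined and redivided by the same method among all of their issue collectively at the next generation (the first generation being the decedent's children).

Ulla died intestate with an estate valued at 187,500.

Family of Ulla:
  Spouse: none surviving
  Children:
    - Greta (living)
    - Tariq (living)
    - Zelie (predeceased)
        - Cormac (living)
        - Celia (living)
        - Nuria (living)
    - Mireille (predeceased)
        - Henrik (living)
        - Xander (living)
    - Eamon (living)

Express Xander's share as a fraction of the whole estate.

Xander receives 2/25 of the estate.

The entire 187,500 passes to the descendants.
That amount (187,500) is divided at the children's generation into 5 shares of 37,500. Greta, Tariq, and Eamon each take 37,500. The 2 shares of the deceased (Zelie and Mireille) are combined into a pool of 75,000.
That pool (75,000) is divided at the grandchildren's generation equally among Cormac, Celia, Nuria, Henrik, and Xander: 15,000 each.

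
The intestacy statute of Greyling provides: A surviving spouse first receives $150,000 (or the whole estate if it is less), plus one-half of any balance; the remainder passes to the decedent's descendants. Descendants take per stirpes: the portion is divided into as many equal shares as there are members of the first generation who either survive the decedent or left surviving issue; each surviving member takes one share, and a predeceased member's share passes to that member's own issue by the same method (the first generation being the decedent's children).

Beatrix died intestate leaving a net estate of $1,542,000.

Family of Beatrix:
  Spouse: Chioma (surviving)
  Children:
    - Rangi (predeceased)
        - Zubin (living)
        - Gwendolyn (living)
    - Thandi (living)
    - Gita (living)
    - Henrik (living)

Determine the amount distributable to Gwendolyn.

Chioma first takes $150,000, leaving a balance of $1,392,000. Chioma then takes one-half of the balance ($696,000), for a total of $846,000. The remaining $696,000 passes to the descendants.
The descendants' portion ($696,000) is divided into 4 shares of $174,000: Thandi, Gita, and Henrik each take $174,000; Rangi's $174,000 share passes to Rangi's issue.
Rangi's share ($174,000) is divided into 2 shares of $87,000: Zubin and Gwendolyn each take $87,000.

Gwendolyn receives $87,000.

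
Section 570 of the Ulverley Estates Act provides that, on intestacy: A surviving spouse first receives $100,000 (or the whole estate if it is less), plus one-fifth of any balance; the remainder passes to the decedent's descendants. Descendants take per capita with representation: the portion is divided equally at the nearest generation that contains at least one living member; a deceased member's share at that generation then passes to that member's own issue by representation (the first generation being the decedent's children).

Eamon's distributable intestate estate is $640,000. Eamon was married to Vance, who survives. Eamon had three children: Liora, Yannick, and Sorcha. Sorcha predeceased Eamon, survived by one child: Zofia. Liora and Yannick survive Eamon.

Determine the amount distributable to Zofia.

Zofia receives $144,000.

Vance first takes $100,000, leaving a balance of $540,000. Vance then takes one-fifth of the balance ($108,000), for a total of $208,000. The remaining $432,000 passes to the descendants.
The descendants' portion ($432,000) is divided into 3 shares of $144,000: Liora and Yannick each take $144,000; Sorcha's $144,000 share passes to Sorcha's issue.
Sorcha's share ($144,000) passes entirely to Zofia.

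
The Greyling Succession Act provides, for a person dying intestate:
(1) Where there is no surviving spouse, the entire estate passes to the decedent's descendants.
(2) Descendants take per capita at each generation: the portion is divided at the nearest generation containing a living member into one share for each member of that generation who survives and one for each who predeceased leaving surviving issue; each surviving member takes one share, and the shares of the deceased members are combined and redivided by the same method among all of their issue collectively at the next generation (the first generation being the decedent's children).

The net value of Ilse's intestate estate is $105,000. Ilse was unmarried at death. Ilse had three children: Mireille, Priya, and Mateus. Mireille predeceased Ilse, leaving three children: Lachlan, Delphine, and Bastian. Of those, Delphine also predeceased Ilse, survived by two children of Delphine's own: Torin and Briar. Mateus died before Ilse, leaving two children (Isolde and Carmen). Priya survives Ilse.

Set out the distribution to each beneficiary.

Lachlan: $14,000; Torin: $7,000; Briar: $7,000; Bastian: $14,000; Priya: $35,000; Isolde: $14,000; Carmen: $14,000

The entire $105,000 passes to the descendants.
That amount ($105,000) is divided at the children's generation into 3 shares of $35,000. Priya takes $35,000. The 2 shares of the deceased (Mireille and Mateus) are combined into a pool of $70,000.
That pool ($70,000) is divided at the grandchildren's generation into 5 shares of $14,000. Lachlan, Bastian, Isolde, and Carmen each take $14,000. The remaining share for the deceased Delphine ($14,000) is carried to the next generation.
That pool ($14,000) is divided at the great-grandchildren's generation equally among Torin and Briar: $7,000 each.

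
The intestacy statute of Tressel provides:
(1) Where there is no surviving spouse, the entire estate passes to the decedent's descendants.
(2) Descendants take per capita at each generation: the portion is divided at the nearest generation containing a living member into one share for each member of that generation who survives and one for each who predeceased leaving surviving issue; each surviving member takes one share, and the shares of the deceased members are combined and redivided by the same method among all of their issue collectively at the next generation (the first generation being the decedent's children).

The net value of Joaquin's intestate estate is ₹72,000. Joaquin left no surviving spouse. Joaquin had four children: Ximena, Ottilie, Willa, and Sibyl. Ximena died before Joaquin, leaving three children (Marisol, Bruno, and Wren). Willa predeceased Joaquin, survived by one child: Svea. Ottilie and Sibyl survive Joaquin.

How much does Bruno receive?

Bruno receives ₹9,000.

The entire ₹72,000 passes to the descendants.
That amount (₹72,000) is divided at the children's generation into 4 shares of ₹18,000. Ottilie and Sibyl each take ₹18,000. The 2 shares of the deceased (Ximena and Willa) are combined into a pool of ₹36,000.
That pool (₹36,000) is divided at the grandchildren's generation equally among Marisol, Bruno, Wren, and Svea: ₹9,000 each.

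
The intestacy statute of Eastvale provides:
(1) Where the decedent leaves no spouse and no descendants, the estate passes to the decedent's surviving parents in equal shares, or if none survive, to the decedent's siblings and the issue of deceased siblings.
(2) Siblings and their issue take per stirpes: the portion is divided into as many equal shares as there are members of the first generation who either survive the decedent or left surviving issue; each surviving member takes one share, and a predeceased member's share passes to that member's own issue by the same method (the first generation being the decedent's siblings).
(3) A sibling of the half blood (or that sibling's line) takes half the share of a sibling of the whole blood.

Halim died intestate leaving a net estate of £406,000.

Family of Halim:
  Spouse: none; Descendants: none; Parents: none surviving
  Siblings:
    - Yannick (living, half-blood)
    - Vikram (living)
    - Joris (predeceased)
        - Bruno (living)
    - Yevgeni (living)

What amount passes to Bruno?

The entire £406,000 passes to the siblings and their issue.
Counting each half-blood sibling's line as half a unit, there are 7/2 units in £406,000, so one unit is £116,000. Whole-blood lines (Vikram, Joris, and Yevgeni) take £116,000 each; half-blood lines (Yannick) take £58,000 each.
Joris's share (£116,000) passes entirely to Bruno.

Bruno receives £116,000.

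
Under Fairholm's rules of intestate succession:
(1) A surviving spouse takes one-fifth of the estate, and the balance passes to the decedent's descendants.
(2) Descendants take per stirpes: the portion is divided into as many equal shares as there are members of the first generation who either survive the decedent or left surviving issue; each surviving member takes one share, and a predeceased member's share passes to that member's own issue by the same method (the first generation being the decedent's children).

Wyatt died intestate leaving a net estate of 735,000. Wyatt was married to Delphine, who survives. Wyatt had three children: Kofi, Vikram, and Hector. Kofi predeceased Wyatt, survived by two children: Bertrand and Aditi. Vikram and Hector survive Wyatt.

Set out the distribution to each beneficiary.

Delphine takes one-fifth of 735,000 = 147,000. The remaining 588,000 passes to the descendants.
The descendants' portion (588,000) is divided into 3 shares of 196,000: Vikram and Hector each take 196,000; Kofi's 196,000 share passes to Kofi's issue.
Kofi's share (196,000) is divided into 2 shares of 98,000: Bertrand and Aditi each take 98,000.

Delphine: 147,000; Bertrand: 98,000; Aditi: 98,000; Vikram: 196,000; Hector: 196,000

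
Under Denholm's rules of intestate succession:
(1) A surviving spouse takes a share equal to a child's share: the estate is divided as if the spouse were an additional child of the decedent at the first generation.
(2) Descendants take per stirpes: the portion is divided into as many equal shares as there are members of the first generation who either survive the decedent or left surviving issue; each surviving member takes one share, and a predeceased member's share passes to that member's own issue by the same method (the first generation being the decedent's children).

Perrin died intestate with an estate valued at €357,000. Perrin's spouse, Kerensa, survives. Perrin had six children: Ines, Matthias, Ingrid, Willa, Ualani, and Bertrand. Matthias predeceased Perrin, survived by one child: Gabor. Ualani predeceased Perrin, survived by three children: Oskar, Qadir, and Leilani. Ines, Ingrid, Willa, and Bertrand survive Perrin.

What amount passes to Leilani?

The spouse counts as an additional share at the children's level, so there are 7 primary shares of €51,000. Kerensa takes one such share (€51,000).
The children's combined portion (€306,000) is divided into 6 shares of €51,000: Ines, Ingrid, Willa, and Bertrand each take €51,000; Matthias's €51,000 share passes to Matthias's issue; Ualani's €51,000 share passes to Ualani's issue.
Matthias's share (€51,000) passes entirely to Gabor.
Ualani's share (€51,000) is divided into 3 shares of €17,000: Oskar, Qadir, and Leilani each take €17,000.

Leilani receives €17,000.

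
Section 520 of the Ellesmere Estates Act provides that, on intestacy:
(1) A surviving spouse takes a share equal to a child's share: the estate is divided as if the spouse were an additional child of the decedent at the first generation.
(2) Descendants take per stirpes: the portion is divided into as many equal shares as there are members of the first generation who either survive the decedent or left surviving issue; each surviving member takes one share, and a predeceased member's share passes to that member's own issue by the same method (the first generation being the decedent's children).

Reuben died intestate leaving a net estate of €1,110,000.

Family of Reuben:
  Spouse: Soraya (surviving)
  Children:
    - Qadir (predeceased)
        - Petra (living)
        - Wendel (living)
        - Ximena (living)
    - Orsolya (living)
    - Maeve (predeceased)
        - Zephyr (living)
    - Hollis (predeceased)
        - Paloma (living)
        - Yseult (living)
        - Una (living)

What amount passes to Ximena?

The spouse counts as an additional share at the children's level, so there are 5 primary shares of €222,000. Soraya takes one such share (€222,000).
The children's combined portion (€888,000) is divided into 4 shares of €222,000: Orsolya takes €222,000; Qadir's €222,000 share passes to Qadir's issue; Maeve's €222,000 share passes to Maeve's issue; Hollis's €222,000 share passes to Hollis's issue.
Qadir's share (€222,000) is divided into 3 shares of €74,000: Petra, Wendel, and Ximena each take €74,000.
Maeve's share (€222,000) passes entirely to Zephyr.
Hollis's share (€222,000) is divided into 3 shares of €74,000: Paloma, Yseult, and Una each take €74,000.

Ximena receives €74,000.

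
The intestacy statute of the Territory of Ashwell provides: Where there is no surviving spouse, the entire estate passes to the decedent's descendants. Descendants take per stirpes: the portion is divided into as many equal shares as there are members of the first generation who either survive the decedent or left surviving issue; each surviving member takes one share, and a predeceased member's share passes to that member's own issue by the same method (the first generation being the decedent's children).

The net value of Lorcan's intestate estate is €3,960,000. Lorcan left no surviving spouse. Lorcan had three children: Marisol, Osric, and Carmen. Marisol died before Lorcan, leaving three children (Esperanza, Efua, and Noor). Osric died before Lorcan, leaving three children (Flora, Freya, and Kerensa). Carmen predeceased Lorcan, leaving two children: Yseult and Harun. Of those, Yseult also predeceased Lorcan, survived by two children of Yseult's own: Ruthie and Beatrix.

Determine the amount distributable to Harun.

Harun receives €660,000.

The entire €3,960,000 passes to the descendants.
That amount (€3,960,000) is divided into 3 shares of €1,320,000: Marisol's €1,320,000 share passes to Marisol's issue; Osric's €1,320,000 share passes to Osric's issue; Carmen's €1,320,000 share passes to Carmen's issue.
Marisol's share (€1,320,000) is divided into 3 shares of €440,000: Esperanza, Efua, and Noor each take €440,000.
Osric's share (€1,320,000) is divided into 3 shares of €440,000: Flora, Freya, and Kerensa each take €440,000.
Carmen's share (€1,320,000) is divided into 2 shares of €660,000: Harun takes €660,000; Yseult's €660,000 share passes to Yseult's issue.
Yseult's share (€660,000) is divided into 2 shares of €330,000: Ruthie and Beatrix each take €330,000.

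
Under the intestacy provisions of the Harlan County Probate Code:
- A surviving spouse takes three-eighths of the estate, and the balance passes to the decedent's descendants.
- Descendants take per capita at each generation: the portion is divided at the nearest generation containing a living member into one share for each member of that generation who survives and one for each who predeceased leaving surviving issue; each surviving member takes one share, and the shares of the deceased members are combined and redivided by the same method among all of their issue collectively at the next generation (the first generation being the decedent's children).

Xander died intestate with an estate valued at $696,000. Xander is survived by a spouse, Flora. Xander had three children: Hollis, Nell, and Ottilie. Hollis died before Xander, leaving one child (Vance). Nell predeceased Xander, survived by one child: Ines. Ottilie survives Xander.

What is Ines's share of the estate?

Flora takes three-eighths of $696,000 = $261,000. The remaining $435,000 passes to the descendants.
The descendants' portion ($435,000) is divided at the children's generation into 3 shares of $145,000. Ottilie takes $145,000. The 2 shares of the deceased (Hollis and Nell) are combined into a pool of $290,000.
That pool ($290,000) is divided at the grandchildren's generation equally among Vance and Ines: $145,000 each.

Ines receives $145,000.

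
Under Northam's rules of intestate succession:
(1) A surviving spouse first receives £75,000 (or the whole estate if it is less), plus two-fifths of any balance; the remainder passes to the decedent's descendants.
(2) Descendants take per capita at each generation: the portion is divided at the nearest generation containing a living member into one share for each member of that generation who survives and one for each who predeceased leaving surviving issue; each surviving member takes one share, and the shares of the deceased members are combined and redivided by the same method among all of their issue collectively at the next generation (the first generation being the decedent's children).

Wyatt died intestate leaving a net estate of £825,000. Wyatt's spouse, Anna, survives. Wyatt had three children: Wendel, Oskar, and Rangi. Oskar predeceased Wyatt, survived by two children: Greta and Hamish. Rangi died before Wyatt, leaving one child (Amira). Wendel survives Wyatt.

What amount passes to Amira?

Amira receives £100,000.

Anna first takes £75,000, leaving a balance of £750,000. Anna then takes two-fifths of the balance (£300,000), for a total of £375,000. The remaining £450,000 passes to the descendants.
The descendants' portion (£450,000) is divided at the children's generation into 3 shares of £150,000. Wendel takes £150,000. The 2 shares of the deceased (Oskar and Rangi) are combined into a pool of £300,000.
That pool (£300,000) is divided at the grandchildren's generation equally among Greta, Hamish, and Amira: £100,000 each.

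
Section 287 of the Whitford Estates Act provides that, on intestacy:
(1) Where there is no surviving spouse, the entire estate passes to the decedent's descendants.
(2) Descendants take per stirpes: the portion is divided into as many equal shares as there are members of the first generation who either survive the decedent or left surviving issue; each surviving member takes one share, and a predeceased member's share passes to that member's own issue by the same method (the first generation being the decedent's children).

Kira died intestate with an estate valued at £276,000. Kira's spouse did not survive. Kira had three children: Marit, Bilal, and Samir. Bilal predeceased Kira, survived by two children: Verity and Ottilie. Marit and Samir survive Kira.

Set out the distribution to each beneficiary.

The entire £276,000 passes to the descendants.
That amount (£276,000) is divided into 3 shares of £92,000: Marit and Samir each take £92,000; Bilal's £92,000 share passes to Bilal's issue.
Bilal's share (£92,000) is divided into 2 shares of £46,000: Verity and Ottilie each take £46,000.

Marit: £92,000; Verity: £46,000; Ottilie: £46,000; Samir: £92,000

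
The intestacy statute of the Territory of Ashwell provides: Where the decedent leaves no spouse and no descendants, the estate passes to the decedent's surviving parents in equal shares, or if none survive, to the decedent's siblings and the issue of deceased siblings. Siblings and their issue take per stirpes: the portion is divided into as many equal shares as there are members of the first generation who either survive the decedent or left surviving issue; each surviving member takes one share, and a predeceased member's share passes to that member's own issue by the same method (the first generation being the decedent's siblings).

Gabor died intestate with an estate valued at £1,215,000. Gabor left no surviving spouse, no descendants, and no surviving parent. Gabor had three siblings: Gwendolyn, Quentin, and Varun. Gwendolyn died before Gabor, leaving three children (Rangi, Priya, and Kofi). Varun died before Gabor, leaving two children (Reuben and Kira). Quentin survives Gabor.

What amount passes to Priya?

The entire £1,215,000 passes to the siblings and their issue.
That amount (£1,215,000) is divided into 3 shares of £405,000: Quentin takes £405,000; Gwendolyn's £405,000 share passes to Gwendolyn's issue; Varun's £405,000 share passes to Varun's issue.
Gwendolyn's share (£405,000) is divided into 3 shares of £135,000: Rangi, Priya, and Kofi each take £135,000.
Varun's share (£405,000) is divided into 2 shares of £202,500: Reuben and Kira each take £202,500.

Priya receives £135,000.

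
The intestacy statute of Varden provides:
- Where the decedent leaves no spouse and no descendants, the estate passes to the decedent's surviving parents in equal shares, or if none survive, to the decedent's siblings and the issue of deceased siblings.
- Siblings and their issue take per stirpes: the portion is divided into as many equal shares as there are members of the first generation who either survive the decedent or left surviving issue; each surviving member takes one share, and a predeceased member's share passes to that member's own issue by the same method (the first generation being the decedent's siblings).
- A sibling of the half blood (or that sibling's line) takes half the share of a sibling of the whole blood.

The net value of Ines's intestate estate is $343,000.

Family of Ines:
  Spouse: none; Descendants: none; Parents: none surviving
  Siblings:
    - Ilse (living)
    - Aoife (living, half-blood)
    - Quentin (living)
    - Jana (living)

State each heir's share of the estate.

The entire $343,000 passes to the siblings and their issue.
Counting each half-blood sibling's line as half a unit, there are 7/2 units in $343,000, so one unit is $98,000. Whole-blood lines (Ilse, Quentin, and Jana) take $98,000 each; half-blood lines (Aoife) take $49,000 each.

Ilse: $98,000; Aoife: $49,000; Quentin: $98,000; Jana: $98,000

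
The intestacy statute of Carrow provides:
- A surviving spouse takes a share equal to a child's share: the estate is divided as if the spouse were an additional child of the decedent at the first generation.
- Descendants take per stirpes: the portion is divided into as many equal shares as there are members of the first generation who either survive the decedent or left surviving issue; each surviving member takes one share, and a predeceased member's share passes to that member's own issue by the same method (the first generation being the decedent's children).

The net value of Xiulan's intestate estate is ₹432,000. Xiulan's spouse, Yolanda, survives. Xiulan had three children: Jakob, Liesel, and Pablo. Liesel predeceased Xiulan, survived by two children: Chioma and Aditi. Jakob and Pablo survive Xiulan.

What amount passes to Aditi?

Aditi receives ₹54,000.

The spouse counts as an additional share at the children's level, so there are 4 primary shares of ₹108,000. Yolanda takes one such share (₹108,000).
The children's combined portion (₹324,000) is divided into 3 shares of ₹108,000: Jakob and Pablo each take ₹108,000; Liesel's ₹108,000 share passes to Liesel's issue.
Liesel's share (₹108,000) is divided into 2 shares of ₹54,000: Chioma and Aditi each take ₹54,000.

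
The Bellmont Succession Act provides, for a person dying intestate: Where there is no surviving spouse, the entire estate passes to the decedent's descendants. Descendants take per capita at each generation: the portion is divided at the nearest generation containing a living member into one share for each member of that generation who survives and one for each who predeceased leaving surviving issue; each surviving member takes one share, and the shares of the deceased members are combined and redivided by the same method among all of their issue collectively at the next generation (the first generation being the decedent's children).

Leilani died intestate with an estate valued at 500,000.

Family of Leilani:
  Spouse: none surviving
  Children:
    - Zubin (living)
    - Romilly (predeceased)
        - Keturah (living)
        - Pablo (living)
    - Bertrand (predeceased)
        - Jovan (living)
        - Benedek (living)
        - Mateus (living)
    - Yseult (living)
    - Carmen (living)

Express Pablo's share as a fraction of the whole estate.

The entire 500,000 passes to the descendants.
That amount (500,000) is divided at the children's generation into 5 shares of 100,000. Zubin, Yseult, and Carmen each take 100,000. The 2 shares of the deceased (Romilly and Bertrand) are combined into a pool of 200,000.
That pool (200,000) is divided at the grandchildren's generation equally among Keturah, Pablo, Jovan, Benedek, and Mateus: 40,000 each.

Pablo receives 2/25 of the estate.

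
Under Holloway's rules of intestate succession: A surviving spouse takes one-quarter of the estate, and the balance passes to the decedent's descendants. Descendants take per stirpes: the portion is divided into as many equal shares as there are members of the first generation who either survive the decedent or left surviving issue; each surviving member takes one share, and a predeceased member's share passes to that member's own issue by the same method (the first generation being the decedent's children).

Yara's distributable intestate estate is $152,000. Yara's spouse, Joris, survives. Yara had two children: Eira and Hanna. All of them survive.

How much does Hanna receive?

Joris takes one-quarter of $152,000 = $38,000. The remaining $114,000 passes to the descendants.
The descendants' portion ($114,000) is divided into 2 shares of $57,000: Eira and Hanna each take $57,000.

Hanna receives $57,000.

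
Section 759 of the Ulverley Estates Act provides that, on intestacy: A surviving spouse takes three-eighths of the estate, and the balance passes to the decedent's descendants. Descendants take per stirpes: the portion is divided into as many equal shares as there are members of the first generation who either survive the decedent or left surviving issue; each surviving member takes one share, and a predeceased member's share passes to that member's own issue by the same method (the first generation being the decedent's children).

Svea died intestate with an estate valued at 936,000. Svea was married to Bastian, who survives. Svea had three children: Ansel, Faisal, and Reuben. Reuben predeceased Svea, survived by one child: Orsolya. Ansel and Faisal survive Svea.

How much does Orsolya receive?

Bastian takes three-eighths of 936,000 = 351,000. The remaining 585,000 passes to the descendants.
The descendants' portion (585,000) is divided into 3 shares of 195,000: Ansel and Faisal each take 195,000; Reuben's 195,000 share passes to Reuben's issue.
Reuben's share (195,000) passes entirely to Orsolya.

Orsolya receives 195,000.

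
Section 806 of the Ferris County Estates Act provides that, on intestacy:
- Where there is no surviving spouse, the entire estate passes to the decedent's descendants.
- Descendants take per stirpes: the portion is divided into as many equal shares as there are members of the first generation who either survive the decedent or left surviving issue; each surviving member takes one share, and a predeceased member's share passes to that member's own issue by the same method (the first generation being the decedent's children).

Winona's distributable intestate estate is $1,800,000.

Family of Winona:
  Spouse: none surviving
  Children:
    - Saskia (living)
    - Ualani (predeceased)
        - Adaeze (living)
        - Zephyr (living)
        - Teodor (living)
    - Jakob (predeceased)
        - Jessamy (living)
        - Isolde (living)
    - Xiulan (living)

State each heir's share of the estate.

Saskia: $450,000; Adaeze: $150,000; Zephyr: $150,000; Teodor: $150,000; Jessamy: $225,000; Isolde: $225,000; Xiulan: $450,000

The entire $1,800,000 passes to the descendants.
That amount ($1,800,000) is divided into 4 shares of $450,000: Saskia and Xiulan each take $450,000; Ualani's $450,000 share passes to Ualani's issue; Jakob's $450,000 share passes to Jakob's issue.
Ualani's share ($450,000) is divided into 3 shares of $150,000: Adaeze, Zephyr, and Teodor each take $150,000.
Jakob's share ($450,000) is divided into 2 shares of $225,000: Jessamy and Isolde each take $225,000.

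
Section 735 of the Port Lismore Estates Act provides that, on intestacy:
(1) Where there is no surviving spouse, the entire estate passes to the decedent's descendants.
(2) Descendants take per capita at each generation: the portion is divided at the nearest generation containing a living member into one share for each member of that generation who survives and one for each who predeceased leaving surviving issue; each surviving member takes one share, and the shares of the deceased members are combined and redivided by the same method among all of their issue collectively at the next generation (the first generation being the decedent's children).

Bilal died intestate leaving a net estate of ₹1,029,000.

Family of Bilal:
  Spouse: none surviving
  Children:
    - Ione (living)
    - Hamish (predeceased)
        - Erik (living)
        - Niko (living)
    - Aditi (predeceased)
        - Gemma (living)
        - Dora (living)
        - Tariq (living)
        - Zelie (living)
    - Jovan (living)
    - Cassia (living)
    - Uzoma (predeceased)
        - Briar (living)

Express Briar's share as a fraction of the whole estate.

Briar receives 1/14 of the estate.

The entire ₹1,029,000 passes to the descendants.
That amount (₹1,029,000) is divided at the children's generation into 6 shares of ₹171,500. Ione, Jovan, and Cassia each take ₹171,500. The 3 shares of the deceased (Hamish, Aditi, and Uzoma) are combined into a pool of ₹514,500.
That pool (₹514,500) is divided at the grandchildren's generation equally among Erik, Niko, Gemma, Dora, Tariq, Zelie, and Briar: ₹73,500 each.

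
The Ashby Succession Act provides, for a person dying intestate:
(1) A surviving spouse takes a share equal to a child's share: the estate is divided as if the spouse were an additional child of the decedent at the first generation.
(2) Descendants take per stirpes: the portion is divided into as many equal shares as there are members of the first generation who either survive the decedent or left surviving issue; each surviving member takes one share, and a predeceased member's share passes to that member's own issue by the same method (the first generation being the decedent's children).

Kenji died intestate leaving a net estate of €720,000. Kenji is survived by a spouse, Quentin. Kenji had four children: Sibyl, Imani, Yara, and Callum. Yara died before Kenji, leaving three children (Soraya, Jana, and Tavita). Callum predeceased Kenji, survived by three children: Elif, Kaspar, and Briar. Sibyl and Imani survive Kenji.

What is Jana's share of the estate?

The spouse counts as an additional share at the children's level, so there are 5 primary shares of €144,000. Quentin takes one such share (€144,000).
The children's combined portion (€576,000) is divided into 4 shares of €144,000: Sibyl and Imani each take €144,000; Yara's €144,000 share passes to Yara's issue; Callum's €144,000 share passes to Callum's issue.
Yara's share (€144,000) is divided into 3 shares of €48,000: Soraya, Jana, and Tavita each take €48,000.
Callum's share (€144,000) is divided into 3 shares of €48,000: Elif, Kaspar, and Briar each take €48,000.

Jana receives €48,000.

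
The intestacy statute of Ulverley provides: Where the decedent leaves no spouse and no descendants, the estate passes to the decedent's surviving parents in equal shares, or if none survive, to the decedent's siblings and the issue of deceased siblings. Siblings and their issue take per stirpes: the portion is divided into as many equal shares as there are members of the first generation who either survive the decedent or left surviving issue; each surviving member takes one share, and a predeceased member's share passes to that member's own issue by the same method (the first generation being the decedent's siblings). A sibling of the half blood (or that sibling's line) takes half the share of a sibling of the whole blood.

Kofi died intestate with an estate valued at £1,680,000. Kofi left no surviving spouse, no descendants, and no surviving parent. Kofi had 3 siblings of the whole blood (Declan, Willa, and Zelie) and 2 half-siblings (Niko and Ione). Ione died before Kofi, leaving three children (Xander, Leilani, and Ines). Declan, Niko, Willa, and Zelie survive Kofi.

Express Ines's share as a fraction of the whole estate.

Ines receives 1/24 of the estate.

The entire £1,680,000 passes to the siblings and their issue.
Counting each half-blood sibling's line as half a unit, there are 4 units in £1,680,000, so one unit is £420,000. Whole-blood lines (Declan, Willa, and Zelie) take £420,000 each; half-blood lines (Niko and Ione) take £210,000 each.
Ione's share (£210,000) is divided into 3 shares of £70,000: Xander, Leilani, and Ines each take £70,000.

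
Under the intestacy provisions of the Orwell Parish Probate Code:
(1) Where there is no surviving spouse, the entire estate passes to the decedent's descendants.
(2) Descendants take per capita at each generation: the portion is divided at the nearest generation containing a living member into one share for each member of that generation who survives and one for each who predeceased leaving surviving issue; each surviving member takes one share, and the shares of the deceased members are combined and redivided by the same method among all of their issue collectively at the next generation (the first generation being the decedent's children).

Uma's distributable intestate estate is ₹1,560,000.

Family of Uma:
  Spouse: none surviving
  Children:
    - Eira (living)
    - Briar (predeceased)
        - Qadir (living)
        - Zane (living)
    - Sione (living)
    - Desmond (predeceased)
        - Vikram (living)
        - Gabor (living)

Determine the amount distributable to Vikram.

The entire ₹1,560,000 passes to the descendants.
That amount (₹1,560,000) is divided at the children's generation into 4 shares of ₹390,000. Eira and Sione each take ₹390,000. The 2 shares of the deceased (Briar and Desmond) are combined into a pool of ₹780,000.
That pool (₹780,000) is divided at the grandchildren's generation equally among Qadir, Zane, Vikram, and Gabor: ₹195,000 each.

Vikram receives ₹195,000.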